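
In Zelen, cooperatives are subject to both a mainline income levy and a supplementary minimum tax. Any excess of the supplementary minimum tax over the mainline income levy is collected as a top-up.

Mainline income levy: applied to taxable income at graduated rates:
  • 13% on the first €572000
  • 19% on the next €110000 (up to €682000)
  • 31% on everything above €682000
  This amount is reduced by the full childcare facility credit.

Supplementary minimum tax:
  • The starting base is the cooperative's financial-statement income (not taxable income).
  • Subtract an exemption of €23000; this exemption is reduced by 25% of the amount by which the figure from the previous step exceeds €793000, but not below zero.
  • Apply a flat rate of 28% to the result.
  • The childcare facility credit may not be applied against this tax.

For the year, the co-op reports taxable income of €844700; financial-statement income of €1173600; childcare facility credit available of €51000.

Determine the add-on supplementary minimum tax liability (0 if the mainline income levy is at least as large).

Mainline income levy:
  €572000 × 13% = €74360
  €110000 × 19% = €20900
  €162700 × 31% = €50437
  → €145697
  Less childcare facility credit €51000 → €94697

Supplementary minimum tax:
  Base (financial-statement income): €1173600
  Exemption: 25% × (€1173600 − €793000) = €95150 ≥ €23000, so the exemption is fully phased out
  Base: €1173600 − €0 = €1173600
  €1173600 × 28% = €328608

Excess of supplementary minimum tax over mainline income levy: €328608 − €94697 = €233911.

€233911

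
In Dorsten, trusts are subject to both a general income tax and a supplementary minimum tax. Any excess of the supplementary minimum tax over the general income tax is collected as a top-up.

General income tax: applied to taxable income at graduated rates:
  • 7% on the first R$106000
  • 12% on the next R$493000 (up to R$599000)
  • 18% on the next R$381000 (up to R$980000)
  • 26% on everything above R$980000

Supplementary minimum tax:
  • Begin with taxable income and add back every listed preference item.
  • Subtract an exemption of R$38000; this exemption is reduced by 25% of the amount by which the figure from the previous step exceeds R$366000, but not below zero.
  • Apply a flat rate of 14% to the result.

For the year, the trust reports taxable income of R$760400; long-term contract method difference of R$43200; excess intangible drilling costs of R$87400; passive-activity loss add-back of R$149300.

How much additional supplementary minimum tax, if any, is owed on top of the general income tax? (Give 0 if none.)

R$50010

General income tax:
  R$106000 × 7% = R$7420
  R$493000 × 12% = R$59160
  R$161400 × 18% = R$29052
  → R$95632

Supplementary minimum tax:
  Adjusted income: R$760400 + R$43200 + R$87400 + R$149300 = R$1040300
  Exemption: 25% × (R$1040300 − R$366000) = R$168575 ≥ R$38000, so the exemption is fully phased out
  Base: R$1040300 − R$0 = R$1040300
  R$1040300 × 14% = R$145642

Excess of supplementary minimum tax over general income tax: R$145642 − R$95632 = R$50010.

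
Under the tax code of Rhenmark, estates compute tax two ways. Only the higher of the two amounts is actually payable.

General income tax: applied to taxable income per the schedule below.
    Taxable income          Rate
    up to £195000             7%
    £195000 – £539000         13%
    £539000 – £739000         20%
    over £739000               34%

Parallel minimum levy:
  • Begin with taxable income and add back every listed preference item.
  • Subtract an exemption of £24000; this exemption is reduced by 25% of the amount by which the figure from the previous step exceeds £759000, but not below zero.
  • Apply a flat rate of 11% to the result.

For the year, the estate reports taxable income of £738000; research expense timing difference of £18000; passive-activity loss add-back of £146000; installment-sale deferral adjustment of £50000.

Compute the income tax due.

Parallel minimum levy:
  Adjusted income: £738000 + £18000 + £146000 + £50000 = £952000
  Exemption: 25% × (£952000 − £759000) = £48250 ≥ £24000, so the exemption is fully phased out
  Base: £952000 − £0 = £952000
  £952000 × 11% = £104720

General income tax:
  £195000 × 7% = £13650
  £344000 × 13% = £44720
  £199000 × 20% = £39800
  → £98170

£104720 > £98170, so the parallel minimum levy is the binding amount.

£104720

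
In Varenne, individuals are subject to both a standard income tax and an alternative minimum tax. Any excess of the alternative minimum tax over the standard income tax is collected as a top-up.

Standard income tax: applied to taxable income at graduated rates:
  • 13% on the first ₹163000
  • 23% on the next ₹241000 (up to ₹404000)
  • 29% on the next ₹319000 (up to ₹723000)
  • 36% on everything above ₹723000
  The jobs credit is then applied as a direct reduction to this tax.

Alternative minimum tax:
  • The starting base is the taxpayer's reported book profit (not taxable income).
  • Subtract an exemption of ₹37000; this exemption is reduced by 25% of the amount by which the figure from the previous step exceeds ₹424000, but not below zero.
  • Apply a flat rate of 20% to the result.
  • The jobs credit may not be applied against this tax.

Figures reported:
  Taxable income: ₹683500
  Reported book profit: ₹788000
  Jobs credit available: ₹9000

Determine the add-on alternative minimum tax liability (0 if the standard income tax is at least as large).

₹8925

Standard income tax:
  ₹163000 × 13% = ₹21190
  ₹241000 × 23% = ₹55430
  ₹279500 × 29% = ₹81055
  → ₹157675
  Less jobs credit ₹9000 → ₹148675

Alternative minimum tax:
  Base (reported book profit): ₹788000
  Exemption: 25% × (₹788000 − ₹424000) = ₹91000 ≥ ₹37000, so the exemption is fully phased out
  Base: ₹788000 − ₹0 = ₹788000
  ₹788000 × 20% = ₹157600

Excess of alternative minimum tax over standard income tax: ₹157600 − ₹148675 = ₹8925.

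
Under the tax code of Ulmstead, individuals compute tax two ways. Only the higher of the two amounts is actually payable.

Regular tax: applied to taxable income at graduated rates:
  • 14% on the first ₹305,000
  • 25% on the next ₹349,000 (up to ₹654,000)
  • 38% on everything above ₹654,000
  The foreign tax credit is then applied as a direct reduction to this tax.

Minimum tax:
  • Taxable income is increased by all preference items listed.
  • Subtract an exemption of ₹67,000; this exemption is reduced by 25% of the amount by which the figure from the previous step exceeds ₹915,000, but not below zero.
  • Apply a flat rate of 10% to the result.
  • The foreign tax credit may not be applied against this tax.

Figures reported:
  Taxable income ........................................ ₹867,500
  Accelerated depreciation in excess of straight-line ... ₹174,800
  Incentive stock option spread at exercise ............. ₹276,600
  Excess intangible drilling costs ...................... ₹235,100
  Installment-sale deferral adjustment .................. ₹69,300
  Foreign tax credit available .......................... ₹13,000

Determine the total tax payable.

Minimum tax:
  Adjusted income: ₹867,500 + ₹174,800 + ₹276,600 + ₹235,100 + ₹69,300 = ₹1,623,300
  Exemption: 25% × (₹1,623,300 − ₹915,000) = ₹177,075 ≥ ₹67,000, so the exemption is fully phased out
  Base: ₹1,623,300 − ₹0 = ₹1,623,300
  ₹1,623,300 × 10% = ₹162,330

Regular tax:
  ₹305,000 × 14% = ₹42,700
  ₹349,000 × 25% = ₹87,250
  ₹213,500 × 38% = ₹81,130
  → ₹211,080
  Less foreign tax credit ₹13,000 → ₹198,080

₹198,080 > ₹162,330, so the regular tax governs.

₹198,080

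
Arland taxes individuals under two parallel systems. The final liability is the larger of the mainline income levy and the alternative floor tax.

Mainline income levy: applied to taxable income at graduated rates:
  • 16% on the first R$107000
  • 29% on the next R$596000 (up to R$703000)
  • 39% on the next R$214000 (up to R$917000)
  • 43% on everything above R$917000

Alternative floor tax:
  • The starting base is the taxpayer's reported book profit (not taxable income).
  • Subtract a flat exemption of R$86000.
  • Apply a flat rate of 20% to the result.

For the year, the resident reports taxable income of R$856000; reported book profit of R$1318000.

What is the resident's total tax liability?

R$249630

Mainline income levy:
  R$107000 × 16% = R$17120
  R$596000 × 29% = R$172840
  R$153000 × 39% = R$59670
  → R$249630

Alternative floor tax:
  Base (reported book profit): R$1318000
  Less exemption R$86000 → base R$1232000
  R$1232000 × 20% = R$246400

R$249630 > R$246400, so the mainline income levy governs.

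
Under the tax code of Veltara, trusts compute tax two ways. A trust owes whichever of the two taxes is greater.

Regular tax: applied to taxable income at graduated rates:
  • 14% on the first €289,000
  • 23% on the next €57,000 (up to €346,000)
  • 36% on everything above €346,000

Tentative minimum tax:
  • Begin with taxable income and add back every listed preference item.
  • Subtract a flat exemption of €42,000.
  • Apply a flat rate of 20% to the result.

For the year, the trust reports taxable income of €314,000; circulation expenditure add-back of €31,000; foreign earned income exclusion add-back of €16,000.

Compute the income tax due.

€63,800

Tentative minimum tax:
  Adjusted income: €314,000 + €31,000 + €16,000 = €361,000
  Less exemption €42,000 → base €319,000
  €319,000 × 20% = €63,800

Regular tax:
  €289,000 × 14% = €40,460
  €25,000 × 23% = €5,750
  → €46,210

€63,800 > €46,210, so the tentative minimum tax is the binding amount.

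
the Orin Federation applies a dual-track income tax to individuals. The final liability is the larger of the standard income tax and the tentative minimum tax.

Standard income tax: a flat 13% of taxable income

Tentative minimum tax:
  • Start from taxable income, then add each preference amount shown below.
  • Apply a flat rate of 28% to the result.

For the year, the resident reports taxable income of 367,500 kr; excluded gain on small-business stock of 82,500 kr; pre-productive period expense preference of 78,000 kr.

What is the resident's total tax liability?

147,840 kr

Tentative minimum tax:
  Adjusted income: 367,500 kr + 82,500 kr + 78,000 kr = 528,000 kr
  528,000 kr × 28% = 147,840 kr

Standard income tax:
  367,500 kr × 13% = 47,775 kr

147,840 kr > 47,775 kr, so the tentative minimum tax is the binding amount.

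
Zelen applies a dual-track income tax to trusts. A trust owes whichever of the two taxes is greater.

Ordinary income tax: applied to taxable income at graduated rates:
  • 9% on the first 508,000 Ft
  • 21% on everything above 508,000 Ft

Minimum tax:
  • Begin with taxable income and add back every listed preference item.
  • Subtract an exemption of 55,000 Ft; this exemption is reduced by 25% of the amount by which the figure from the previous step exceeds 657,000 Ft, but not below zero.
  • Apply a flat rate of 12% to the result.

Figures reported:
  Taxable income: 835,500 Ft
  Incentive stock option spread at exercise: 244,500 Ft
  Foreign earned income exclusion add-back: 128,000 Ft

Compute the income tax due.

144,960 Ft

Minimum tax:
  Adjusted income: 835,500 Ft + 244,500 Ft + 128,000 Ft = 1,208,000 Ft
  Exemption: 25% × (1,208,000 Ft − 657,000 Ft) = 137,750 Ft ≥ 55,000 Ft, so the exemption is fully phased out
  Base: 1,208,000 Ft − 0 Ft = 1,208,000 Ft
  1,208,000 Ft × 12% = 144,960 Ft

Ordinary income tax:
  508,000 Ft × 9% = 45,720 Ft
  327,500 Ft × 21% = 68,775 Ft
  → 114,495 Ft

144,960 Ft > 114,495 Ft, so the minimum tax is the binding amount.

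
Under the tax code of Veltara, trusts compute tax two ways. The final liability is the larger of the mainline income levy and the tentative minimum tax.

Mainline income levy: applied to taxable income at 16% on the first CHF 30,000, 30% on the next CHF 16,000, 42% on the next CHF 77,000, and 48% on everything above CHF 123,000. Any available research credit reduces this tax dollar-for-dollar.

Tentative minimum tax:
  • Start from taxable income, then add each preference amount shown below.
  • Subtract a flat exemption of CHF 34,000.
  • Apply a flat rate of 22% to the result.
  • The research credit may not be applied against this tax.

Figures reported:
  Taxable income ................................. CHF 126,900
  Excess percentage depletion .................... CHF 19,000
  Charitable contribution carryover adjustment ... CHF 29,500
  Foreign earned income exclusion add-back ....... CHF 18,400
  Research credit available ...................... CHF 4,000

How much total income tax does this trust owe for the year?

Tentative minimum tax:
  Adjusted income: CHF 126,900 + CHF 19,000 + CHF 29,500 + CHF 18,400 = CHF 193,800
  Less exemption CHF 34,000 → base CHF 159,800
  CHF 159,800 × 22% = CHF 35,156

Mainline income levy:
  CHF 30,000 × 16% = CHF 4,800
  CHF 16,000 × 30% = CHF 4,800
  CHF 77,000 × 42% = CHF 32,340
  CHF 3,900 × 48% = CHF 1,872
  → CHF 43,812
  Less research credit CHF 4,000 → CHF 39,812

CHF 39,812 > CHF 35,156, so the mainline income levy governs.

CHF 39,812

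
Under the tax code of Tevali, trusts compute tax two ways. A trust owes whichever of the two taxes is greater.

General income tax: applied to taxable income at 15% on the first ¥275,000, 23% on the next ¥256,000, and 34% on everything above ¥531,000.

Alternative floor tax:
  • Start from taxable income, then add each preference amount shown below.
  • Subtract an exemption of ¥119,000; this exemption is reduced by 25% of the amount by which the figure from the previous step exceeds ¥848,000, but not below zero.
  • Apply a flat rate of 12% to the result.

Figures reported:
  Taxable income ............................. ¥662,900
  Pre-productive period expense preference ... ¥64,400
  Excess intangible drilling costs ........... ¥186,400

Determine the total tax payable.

¥144,976

General income tax:
  ¥275,000 × 15% = ¥41,250
  ¥256,000 × 23% = ¥58,880
  ¥131,900 × 34% = ¥44,846
  → ¥144,976

Alternative floor tax:
  Adjusted income: ¥662,900 + ¥64,400 + ¥186,400 = ¥913,700
  Exemption: ¥119,000 − 25% × (¥913,700 − ¥848,000) = ¥119,000 − ¥16,425 = ¥102,575
  Base: ¥913,700 − ¥102,575 = ¥811,125
  ¥811,125 × 12% = ¥97,335

¥144,976 > ¥97,335, so the general income tax governs.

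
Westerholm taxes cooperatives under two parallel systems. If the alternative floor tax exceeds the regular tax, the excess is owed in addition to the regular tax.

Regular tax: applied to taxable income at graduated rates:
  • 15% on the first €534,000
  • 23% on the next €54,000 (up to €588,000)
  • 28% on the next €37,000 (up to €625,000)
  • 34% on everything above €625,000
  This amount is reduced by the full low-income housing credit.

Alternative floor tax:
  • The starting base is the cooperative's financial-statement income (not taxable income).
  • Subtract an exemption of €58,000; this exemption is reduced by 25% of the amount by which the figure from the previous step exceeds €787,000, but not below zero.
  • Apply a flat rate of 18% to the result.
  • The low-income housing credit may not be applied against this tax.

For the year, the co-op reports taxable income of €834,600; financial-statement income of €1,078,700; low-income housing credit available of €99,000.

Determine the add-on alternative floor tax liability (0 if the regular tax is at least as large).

€119,022

Alternative floor tax:
  Base (financial-statement income): €1,078,700
  Exemption: 25% × (€1,078,700 − €787,000) = €72,925 ≥ €58,000, so the exemption is fully phased out
  Base: €1,078,700 − €0 = €1,078,700
  €1,078,700 × 18% = €194,166

Regular tax:
  €534,000 × 15% = €80,100
  €54,000 × 23% = €12,420
  €37,000 × 28% = €10,360
  €209,600 × 34% = €71,264
  → €174,144
  Less low-income housing credit €99,000 → €75,144

Excess of alternative floor tax over regular tax: €194,166 − €75,144 = €119,022.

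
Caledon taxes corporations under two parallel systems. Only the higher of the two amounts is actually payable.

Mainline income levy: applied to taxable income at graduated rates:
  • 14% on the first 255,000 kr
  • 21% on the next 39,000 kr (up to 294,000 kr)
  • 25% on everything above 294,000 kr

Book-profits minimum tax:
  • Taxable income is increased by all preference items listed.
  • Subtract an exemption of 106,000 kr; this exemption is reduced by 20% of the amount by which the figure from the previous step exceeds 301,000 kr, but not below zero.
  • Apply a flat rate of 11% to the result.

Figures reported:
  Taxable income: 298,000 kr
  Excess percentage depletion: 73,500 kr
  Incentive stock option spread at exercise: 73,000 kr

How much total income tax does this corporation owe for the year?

Mainline income levy:
  255,000 kr × 14% = 35,700 kr
  39,000 kr × 21% = 8,190 kr
  4,000 kr × 25% = 1,000 kr
  → 44,890 kr

Book-profits minimum tax:
  Adjusted income: 298,000 kr + 73,500 kr + 73,000 kr = 444,500 kr
  Exemption: 106,000 kr − 20% × (444,500 kr − 301,000 kr) = 106,000 kr − 28,700 kr = 77,300 kr
  Base: 444,500 kr − 77,300 kr = 367,200 kr
  367,200 kr × 11% = 40,392 kr

44,890 kr > 40,392 kr, so the mainline income levy governs.

44,890 kr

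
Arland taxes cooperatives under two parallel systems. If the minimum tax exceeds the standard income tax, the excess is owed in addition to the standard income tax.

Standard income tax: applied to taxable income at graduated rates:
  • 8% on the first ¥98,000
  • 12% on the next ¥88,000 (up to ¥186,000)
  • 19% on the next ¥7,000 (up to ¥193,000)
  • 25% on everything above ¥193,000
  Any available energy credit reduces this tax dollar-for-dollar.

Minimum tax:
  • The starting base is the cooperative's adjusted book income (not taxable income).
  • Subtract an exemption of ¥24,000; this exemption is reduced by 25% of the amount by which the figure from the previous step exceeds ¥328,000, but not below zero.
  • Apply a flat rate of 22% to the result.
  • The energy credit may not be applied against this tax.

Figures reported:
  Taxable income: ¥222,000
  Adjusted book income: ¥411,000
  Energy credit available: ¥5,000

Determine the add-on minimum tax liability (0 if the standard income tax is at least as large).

¥67,725

Standard income tax:
  ¥98,000 × 8% = ¥7,840
  ¥88,000 × 12% = ¥10,560
  ¥7,000 × 19% = ¥1,330
  ¥29,000 × 25% = ¥7,250
  → ¥26,980
  Less energy credit ¥5,000 → ¥21,980

Minimum tax:
  Base (adjusted book income): ¥411,000
  Exemption: ¥24,000 − 25% × (¥411,000 − ¥328,000) = ¥24,000 − ¥20,750 = ¥3,250
  Base: ¥411,000 − ¥3,250 = ¥407,750
  ¥407,750 × 22% = ¥89,705

Excess of minimum tax over standard income tax: ¥89,705 − ¥21,980 = ¥67,725.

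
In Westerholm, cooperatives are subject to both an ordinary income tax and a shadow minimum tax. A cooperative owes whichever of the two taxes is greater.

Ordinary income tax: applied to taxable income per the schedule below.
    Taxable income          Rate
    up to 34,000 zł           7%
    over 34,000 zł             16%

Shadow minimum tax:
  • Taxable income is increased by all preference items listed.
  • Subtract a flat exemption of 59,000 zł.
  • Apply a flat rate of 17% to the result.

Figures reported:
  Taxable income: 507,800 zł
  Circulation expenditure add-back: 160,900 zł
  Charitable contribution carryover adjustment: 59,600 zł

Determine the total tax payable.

113,781 zł

Shadow minimum tax:
  Adjusted income: 507,800 zł + 160,900 zł + 59,600 zł = 728,300 zł
  Less exemption 59,000 zł → base 669,300 zł
  669,300 zł × 17% = 113,781 zł

Ordinary income tax:
  34,000 zł × 7% = 2,380 zł
  473,800 zł × 16% = 75,808 zł
  → 78,188 zł

113,781 zł > 78,188 zł, so the shadow minimum tax is the binding amount.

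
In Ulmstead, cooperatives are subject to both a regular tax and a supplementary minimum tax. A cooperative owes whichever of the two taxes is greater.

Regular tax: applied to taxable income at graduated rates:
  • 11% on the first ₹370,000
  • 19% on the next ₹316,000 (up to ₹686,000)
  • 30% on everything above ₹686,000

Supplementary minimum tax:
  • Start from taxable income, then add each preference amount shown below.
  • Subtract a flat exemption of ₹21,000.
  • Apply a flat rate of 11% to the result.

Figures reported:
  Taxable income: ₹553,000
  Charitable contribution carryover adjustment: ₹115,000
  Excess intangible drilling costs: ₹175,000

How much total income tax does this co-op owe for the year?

₹90,420

Supplementary minimum tax:
  Adjusted income: ₹553,000 + ₹115,000 + ₹175,000 = ₹843,000
  Less exemption ₹21,000 → base ₹822,000
  ₹822,000 × 11% = ₹90,420

Regular tax:
  ₹370,000 × 11% = ₹40,700
  ₹183,000 × 19% = ₹34,770
  → ₹75,470

₹90,420 > ₹75,470, so the supplementary minimum tax is the binding amount.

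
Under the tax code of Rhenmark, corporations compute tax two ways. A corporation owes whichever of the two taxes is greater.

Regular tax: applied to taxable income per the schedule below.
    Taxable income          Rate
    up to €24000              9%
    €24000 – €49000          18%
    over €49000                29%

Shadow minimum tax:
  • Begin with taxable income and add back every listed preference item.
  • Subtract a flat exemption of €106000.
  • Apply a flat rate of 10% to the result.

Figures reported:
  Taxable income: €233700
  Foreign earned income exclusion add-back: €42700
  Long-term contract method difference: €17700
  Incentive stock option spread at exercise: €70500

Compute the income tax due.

Shadow minimum tax:
  Adjusted income: €233700 + €42700 + €17700 + €70500 = €364600
  Less exemption €106000 → base €258600
  €258600 × 10% = €25860

Regular tax:
  €24000 × 9% = €2160
  €25000 × 18% = €4500
  €184700 × 29% = €53563
  → €60223

€60223 > €25860, so the regular tax governs.

€60223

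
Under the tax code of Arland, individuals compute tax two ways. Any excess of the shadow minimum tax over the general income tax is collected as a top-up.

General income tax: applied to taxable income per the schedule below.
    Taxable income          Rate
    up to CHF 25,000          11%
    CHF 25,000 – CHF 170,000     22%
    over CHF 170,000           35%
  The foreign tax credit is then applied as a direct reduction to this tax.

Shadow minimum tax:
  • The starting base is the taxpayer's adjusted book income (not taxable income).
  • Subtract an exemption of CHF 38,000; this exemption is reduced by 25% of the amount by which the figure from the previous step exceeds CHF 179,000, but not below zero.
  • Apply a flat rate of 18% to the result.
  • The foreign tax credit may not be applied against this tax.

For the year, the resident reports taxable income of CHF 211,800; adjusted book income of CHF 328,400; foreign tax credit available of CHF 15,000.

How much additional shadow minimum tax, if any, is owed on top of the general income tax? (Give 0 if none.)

General income tax:
  CHF 25,000 × 11% = CHF 2,750
  CHF 145,000 × 22% = CHF 31,900
  CHF 41,800 × 35% = CHF 14,630
  → CHF 49,280
  Less foreign tax credit CHF 15,000 → CHF 34,280

Shadow minimum tax:
  Base (adjusted book income): CHF 328,400
  Exemption: CHF 38,000 − 25% × (CHF 328,400 − CHF 179,000) = CHF 38,000 − CHF 37,350 = CHF 650
  Base: CHF 328,400 − CHF 650 = CHF 327,750
  CHF 327,750 × 18% = CHF 58,995

Excess of shadow minimum tax over general income tax: CHF 58,995 − CHF 34,280 = CHF 24,715.

CHF 24,715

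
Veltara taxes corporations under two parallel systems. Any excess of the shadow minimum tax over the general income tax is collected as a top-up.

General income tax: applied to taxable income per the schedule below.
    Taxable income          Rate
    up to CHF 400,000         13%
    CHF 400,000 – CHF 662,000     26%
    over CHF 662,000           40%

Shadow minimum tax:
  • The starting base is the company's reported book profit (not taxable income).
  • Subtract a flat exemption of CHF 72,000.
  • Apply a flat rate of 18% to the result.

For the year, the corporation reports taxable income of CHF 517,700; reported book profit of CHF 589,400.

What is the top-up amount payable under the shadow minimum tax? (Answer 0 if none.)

CHF 10,530

General income tax:
  CHF 400,000 × 13% = CHF 52,000
  CHF 117,700 × 26% = CHF 30,602
  → CHF 82,602

Shadow minimum tax:
  Base (reported book profit): CHF 589,400
  Less exemption CHF 72,000 → base CHF 517,400
  CHF 517,400 × 18% = CHF 93,132

Excess of shadow minimum tax over general income tax: CHF 93,132 − CHF 82,602 = CHF 10,530.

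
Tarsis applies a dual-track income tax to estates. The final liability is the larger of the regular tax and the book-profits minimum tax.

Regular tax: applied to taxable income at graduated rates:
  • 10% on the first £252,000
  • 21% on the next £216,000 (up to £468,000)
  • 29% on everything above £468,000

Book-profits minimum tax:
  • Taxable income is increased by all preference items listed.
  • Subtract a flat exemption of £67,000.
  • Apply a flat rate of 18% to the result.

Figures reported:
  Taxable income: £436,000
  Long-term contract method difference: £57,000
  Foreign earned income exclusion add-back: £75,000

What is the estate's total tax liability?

£90,180

Book-profits minimum tax:
  Adjusted income: £436,000 + £57,000 + £75,000 = £568,000
  Less exemption £67,000 → base £501,000
  £501,000 × 18% = £90,180

Regular tax:
  £252,000 × 10% = £25,200
  £184,000 × 21% = £38,640
  → £63,840

£90,180 > £63,840, so the book-profits minimum tax is the binding amount.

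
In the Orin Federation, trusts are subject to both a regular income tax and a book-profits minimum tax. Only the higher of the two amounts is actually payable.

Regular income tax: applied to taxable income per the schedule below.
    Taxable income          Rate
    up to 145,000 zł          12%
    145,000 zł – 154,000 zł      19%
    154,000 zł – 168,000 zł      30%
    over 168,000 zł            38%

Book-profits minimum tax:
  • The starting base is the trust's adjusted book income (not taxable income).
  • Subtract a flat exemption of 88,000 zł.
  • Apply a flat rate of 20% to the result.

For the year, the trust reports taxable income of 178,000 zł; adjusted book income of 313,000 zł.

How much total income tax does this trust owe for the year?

45,000 zł

Book-profits minimum tax:
  Base (adjusted book income): 313,000 zł
  Less exemption 88,000 zł → base 225,000 zł
  225,000 zł × 20% = 45,000 zł

Regular income tax:
  145,000 zł × 12% = 17,400 zł
  9,000 zł × 19% = 1,710 zł
  14,000 zł × 30% = 4,200 zł
  10,000 zł × 38% = 3,800 zł
  → 27,110 zł

45,000 zł > 27,110 zł, so the book-profits minimum tax is the binding amount.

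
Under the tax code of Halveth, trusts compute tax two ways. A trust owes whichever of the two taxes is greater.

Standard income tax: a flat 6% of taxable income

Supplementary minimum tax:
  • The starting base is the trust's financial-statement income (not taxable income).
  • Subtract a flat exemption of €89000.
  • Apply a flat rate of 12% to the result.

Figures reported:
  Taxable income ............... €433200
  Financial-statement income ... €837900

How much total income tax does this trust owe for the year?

€89868

Supplementary minimum tax:
  Base (financial-statement income): €837900
  Less exemption €89000 → base €748900
  €748900 × 12% = €89868

Standard income tax:
  €433200 × 6% = €25992

€89868 > €25992, so the supplementary minimum tax is the binding amount.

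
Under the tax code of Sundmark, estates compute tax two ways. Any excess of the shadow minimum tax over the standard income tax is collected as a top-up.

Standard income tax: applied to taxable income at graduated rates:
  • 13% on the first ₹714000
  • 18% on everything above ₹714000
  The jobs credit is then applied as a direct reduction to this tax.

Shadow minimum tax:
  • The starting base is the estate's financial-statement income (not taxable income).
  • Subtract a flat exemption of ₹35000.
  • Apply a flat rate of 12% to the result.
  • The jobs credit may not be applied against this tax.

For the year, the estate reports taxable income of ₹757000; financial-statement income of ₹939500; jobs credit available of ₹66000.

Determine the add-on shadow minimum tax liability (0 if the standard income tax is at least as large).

₹73980

Standard income tax:
  ₹714000 × 13% = ₹92820
  ₹43000 × 18% = ₹7740
  → ₹100560
  Less jobs credit ₹66000 → ₹34560

Shadow minimum tax:
  Base (financial-statement income): ₹939500
  Less exemption ₹35000 → base ₹904500
  ₹904500 × 12% = ₹108540

Excess of shadow minimum tax over standard income tax: ₹108540 − ₹34560 = ₹73980.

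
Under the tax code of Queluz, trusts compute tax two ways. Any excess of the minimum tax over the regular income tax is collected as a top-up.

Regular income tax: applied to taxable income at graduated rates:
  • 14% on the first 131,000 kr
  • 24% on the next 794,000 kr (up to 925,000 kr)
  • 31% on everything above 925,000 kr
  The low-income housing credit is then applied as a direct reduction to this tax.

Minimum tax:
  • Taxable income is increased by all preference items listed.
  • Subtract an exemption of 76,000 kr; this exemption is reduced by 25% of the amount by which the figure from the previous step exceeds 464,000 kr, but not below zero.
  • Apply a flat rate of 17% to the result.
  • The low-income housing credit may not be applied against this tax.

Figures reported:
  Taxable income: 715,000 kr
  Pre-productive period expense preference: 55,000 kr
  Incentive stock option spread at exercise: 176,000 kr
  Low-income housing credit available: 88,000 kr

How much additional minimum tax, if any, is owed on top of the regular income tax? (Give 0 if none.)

Minimum tax:
  Adjusted income: 715,000 kr + 55,000 kr + 176,000 kr = 946,000 kr
  Exemption: 25% × (946,000 kr − 464,000 kr) = 120,500 kr ≥ 76,000 kr, so the exemption is fully phased out
  Base: 946,000 kr − 0 kr = 946,000 kr
  946,000 kr × 17% = 160,820 kr

Regular income tax:
  131,000 kr × 14% = 18,340 kr
  584,000 kr × 24% = 140,160 kr
  → 158,500 kr
  Less low-income housing credit 88,000 kr → 70,500 kr

Excess of minimum tax over regular income tax: 160,820 kr − 70,500 kr = 90,320 kr.

90,320 kr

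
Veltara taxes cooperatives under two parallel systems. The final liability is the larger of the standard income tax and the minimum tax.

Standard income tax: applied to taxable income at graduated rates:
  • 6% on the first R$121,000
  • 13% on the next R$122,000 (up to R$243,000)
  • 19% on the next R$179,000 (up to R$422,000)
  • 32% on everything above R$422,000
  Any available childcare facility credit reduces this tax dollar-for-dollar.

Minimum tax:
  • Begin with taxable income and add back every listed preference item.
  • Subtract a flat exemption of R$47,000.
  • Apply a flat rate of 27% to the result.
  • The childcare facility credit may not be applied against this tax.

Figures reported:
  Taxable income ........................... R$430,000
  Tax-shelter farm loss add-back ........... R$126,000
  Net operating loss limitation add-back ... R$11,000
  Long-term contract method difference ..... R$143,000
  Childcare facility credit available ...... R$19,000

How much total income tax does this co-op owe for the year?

R$179,010

Standard income tax:
  R$121,000 × 6% = R$7,260
  R$122,000 × 13% = R$15,860
  R$179,000 × 19% = R$34,010
  R$8,000 × 32% = R$2,560
  → R$59,690
  Less childcare facility credit R$19,000 → R$40,690

Minimum tax:
  Adjusted income: R$430,000 + R$126,000 + R$11,000 + R$143,000 = R$710,000
  Less exemption R$47,000 → base R$663,000
  R$663,000 × 27% = R$179,010

R$179,010 > R$40,690, so the minimum tax is the binding amount.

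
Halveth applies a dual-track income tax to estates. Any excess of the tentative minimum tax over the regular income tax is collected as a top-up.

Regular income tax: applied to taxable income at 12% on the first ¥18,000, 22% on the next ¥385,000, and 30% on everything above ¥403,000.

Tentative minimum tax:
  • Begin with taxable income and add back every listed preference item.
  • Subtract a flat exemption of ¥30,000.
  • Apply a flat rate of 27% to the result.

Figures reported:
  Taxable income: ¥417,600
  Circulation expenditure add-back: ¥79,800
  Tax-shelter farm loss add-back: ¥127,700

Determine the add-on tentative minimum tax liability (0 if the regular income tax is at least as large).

Regular income tax:
  ¥18,000 × 12% = ¥2,160
  ¥385,000 × 22% = ¥84,700
  ¥14,600 × 30% = ¥4,380
  → ¥91,240

Tentative minimum tax:
  Adjusted income: ¥417,600 + ¥79,800 + ¥127,700 = ¥625,100
  Less exemption ¥30,000 → base ¥595,100
  ¥595,100 × 27% = ¥160,677

Excess of tentative minimum tax over regular income tax: ¥160,677 − ¥91,240 = ¥69,437.

¥69,437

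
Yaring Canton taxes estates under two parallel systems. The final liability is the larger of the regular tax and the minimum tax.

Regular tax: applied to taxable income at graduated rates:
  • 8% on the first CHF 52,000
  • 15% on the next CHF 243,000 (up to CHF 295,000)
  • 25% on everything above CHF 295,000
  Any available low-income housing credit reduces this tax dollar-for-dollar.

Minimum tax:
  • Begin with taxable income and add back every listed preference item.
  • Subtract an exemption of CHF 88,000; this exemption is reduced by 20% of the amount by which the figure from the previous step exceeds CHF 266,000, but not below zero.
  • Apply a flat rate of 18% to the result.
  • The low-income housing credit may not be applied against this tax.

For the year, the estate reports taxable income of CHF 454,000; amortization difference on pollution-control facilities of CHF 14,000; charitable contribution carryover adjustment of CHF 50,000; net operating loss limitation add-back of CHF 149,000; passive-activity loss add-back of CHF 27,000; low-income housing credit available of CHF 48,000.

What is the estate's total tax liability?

Regular tax:
  CHF 52,000 × 8% = CHF 4,160
  CHF 243,000 × 15% = CHF 36,450
  CHF 159,000 × 25% = CHF 39,750
  → CHF 80,360
  Less low-income housing credit CHF 48,000 → CHF 32,360

Minimum tax:
  Adjusted income: CHF 454,000 + CHF 14,000 + CHF 50,000 + CHF 149,000 + CHF 27,000 = CHF 694,000
  Exemption: CHF 88,000 − 20% × (CHF 694,000 − CHF 266,000) = CHF 88,000 − CHF 85,600 = CHF 2,400
  Base: CHF 694,000 − CHF 2,400 = CHF 691,600
  CHF 691,600 × 18% = CHF 124,488

CHF 124,488 > CHF 32,360, so the minimum tax is the binding amount.

CHF 124,488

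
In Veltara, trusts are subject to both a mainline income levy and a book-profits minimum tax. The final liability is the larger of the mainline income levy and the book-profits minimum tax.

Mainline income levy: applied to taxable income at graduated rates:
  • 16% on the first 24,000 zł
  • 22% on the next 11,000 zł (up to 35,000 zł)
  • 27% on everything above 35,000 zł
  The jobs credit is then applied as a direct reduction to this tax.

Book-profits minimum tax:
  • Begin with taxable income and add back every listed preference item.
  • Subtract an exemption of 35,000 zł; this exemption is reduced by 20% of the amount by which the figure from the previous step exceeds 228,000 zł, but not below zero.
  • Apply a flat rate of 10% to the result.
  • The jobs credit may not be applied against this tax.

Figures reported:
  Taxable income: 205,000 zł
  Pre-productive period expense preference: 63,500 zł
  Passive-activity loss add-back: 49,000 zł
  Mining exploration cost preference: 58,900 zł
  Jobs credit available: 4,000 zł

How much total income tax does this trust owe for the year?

Mainline income levy:
  24,000 zł × 16% = 3,840 zł
  11,000 zł × 22% = 2,420 zł
  170,000 zł × 27% = 45,900 zł
  → 52,160 zł
  Less jobs credit 4,000 zł → 48,160 zł

Book-profits minimum tax:
  Adjusted income: 205,000 zł + 63,500 zł + 49,000 zł + 58,900 zł = 376,400 zł
  Exemption: 35,000 zł − 20% × (376,400 zł − 228,000 zł) = 35,000 zł − 29,680 zł = 5,320 zł
  Base: 376,400 zł − 5,320 zł = 371,080 zł
  371,080 zł × 10% = 37,108 zł

48,160 zł > 37,108 zł, so the mainline income levy governs.

48,160 zł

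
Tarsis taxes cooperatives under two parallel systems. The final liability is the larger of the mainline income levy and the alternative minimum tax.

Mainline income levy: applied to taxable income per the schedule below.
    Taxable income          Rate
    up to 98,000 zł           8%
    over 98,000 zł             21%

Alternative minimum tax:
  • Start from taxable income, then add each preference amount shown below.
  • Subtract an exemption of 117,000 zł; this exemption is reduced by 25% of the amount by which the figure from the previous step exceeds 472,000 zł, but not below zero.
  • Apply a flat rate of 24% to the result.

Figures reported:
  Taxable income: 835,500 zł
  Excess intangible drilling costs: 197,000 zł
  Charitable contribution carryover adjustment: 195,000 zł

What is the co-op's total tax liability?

294,600 zł

Alternative minimum tax:
  Adjusted income: 835,500 zł + 197,000 zł + 195,000 zł = 1,227,500 zł
  Exemption: 25% × (1,227,500 zł − 472,000 zł) = 188,875 zł ≥ 117,000 zł, so the exemption is fully phased out
  Base: 1,227,500 zł − 0 zł = 1,227,500 zł
  1,227,500 zł × 24% = 294,600 zł

Mainline income levy:
  98,000 zł × 8% = 7,840 zł
  737,500 zł × 21% = 154,875 zł
  → 162,715 zł

294,600 zł > 162,715 zł, so the alternative minimum tax is the binding amount.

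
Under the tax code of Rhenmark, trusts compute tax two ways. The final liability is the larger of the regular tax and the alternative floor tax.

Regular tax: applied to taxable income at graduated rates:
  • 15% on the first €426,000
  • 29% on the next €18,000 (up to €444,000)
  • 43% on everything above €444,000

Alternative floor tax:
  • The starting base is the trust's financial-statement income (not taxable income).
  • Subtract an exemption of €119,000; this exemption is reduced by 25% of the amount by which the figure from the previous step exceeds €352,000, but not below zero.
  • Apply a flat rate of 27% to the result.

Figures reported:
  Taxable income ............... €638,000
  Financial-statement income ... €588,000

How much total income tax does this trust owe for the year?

Regular tax:
  €426,000 × 15% = €63,900
  €18,000 × 29% = €5,220
  €194,000 × 43% = €83,420
  → €152,540

Alternative floor tax:
  Base (financial-statement income): €588,000
  Exemption: €119,000 − 25% × (€588,000 − €352,000) = €119,000 − €59,000 = €60,000
  Base: €588,000 − €60,000 = €528,000
  €528,000 × 27% = €142,560

€152,540 > €142,560, so the regular tax governs.

€152,540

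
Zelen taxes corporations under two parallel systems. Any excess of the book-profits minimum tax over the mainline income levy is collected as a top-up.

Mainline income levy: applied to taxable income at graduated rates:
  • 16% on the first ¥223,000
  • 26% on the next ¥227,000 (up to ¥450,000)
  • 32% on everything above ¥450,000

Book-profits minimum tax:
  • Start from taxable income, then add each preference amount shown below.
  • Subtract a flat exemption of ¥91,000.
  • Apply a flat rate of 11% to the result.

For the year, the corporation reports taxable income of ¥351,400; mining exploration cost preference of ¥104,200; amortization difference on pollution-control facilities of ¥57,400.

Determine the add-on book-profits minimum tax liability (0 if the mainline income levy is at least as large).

¥0

Mainline income levy:
  ¥223,000 × 16% = ¥35,680
  ¥128,400 × 26% = ¥33,384
  → ¥69,064

Book-profits minimum tax:
  Adjusted income: ¥351,400 + ¥104,200 + ¥57,400 = ¥513,000
  Less exemption ¥91,000 → base ¥422,000
  ¥422,000 × 11% = ¥46,420

¥46,420 ≤ ¥69,064, so no add-on is due.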